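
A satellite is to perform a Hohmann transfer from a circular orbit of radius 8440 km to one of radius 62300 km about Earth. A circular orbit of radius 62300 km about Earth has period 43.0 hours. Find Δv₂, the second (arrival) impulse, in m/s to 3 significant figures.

Δv₂ = 1290 m/s

From Kepler's third law T² = 4π²r³/μ at r = 62300 km, T = 43.0 hours = 43.0 × 3600 s = 1.548×10^5 s: μ = 4π²r³/T² = 3.98366×10^5 km³/s².
Semi-major axis of the transfer orbit: a_t = (8440 + 62300)/2 = 35370 km.
On the circular orbit at r = 62300 km, v_c = √(μ/r) = 2.52870 km/s.
Transfer-orbit speed at the same r (vis-viva, a = a_t): v_t = √[μ(2/r − 1/a_t)] = 1.23524 km/s.
Δv₂ = |v_t − v_c| = |1.23524 − 2.52870| = 1.293 km/s.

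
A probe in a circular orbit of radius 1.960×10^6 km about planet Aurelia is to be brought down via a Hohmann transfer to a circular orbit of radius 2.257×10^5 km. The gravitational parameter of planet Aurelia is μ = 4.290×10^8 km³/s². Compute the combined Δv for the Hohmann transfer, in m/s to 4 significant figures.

Δv = 22860 m/s

The Hohmann ellipse has a_t = (r₁ + r₂)/2 = 1.09285×10^6 km.
Circular speed at r₁: v₁ = √(μ/r₁) = √(4.290×10^8/1.960×10^6) = 14.7945 km/s.
On the transfer ellipse at r₁, vis-viva equation gives v_a = √[μ(2/r₁ − 1/a_t)] = 6.72336 km/s.
First burn Δv₁ = |v_a − v₁| = 8.071 km/s.
Circular speed at r₂: v₂ = √(μ/r₂) = 43.60 km/s.
Transfer-orbit speed at r₂: v_p = √[μ(2/r₂ − 1/a_t)] = 58.39 km/s.
Second burn Δv₂ = |v₂ − v_p| = 14.79 km/s.
Δv = Δv₁ + Δv₂ = 8.071 + 14.79 = 22.86 km/s.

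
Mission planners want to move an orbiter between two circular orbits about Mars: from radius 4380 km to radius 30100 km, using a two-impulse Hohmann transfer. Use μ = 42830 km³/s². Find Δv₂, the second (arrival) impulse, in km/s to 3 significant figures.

Transfer-ellipse semi-major axis a_t = (r₁ + r₂)/2 = (4380 + 30100)/2 = 17240 km.
Circular speed at r = 30100 km: v_c = √(μ/r) = 1.1929 km/s.
Transfer-orbit speed at the same r (vis-viva, a = a_t): v_t = √[μ(2/r − 1/a_t)] = 0.60126 km/s.
Δv₂ = |v_t − v_c| = |0.60126 − 1.1929| = 0.5916 km/s.

Δv₂ = 0.592 km/s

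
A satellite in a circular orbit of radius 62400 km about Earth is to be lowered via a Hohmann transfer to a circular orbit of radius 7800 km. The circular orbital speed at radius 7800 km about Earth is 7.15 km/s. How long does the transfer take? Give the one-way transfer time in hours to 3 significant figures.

t = 9.09 hours

From the circular-orbit relation v² = μ/r at r = 7800 km: μ = v²r = (7.15)² × 7800 = 3.98756×10^5 km³/s².
Semi-major axis of the transfer orbit: a_t = (62400 + 7800)/2 = 35100 km.
By Kepler's third law the transfer-orbit period is T = 2π√(a_t³/μ), so t = T/2 = 32720 s.
Converting: 32720 s ÷ 3600 s/hour = 9.09 hours.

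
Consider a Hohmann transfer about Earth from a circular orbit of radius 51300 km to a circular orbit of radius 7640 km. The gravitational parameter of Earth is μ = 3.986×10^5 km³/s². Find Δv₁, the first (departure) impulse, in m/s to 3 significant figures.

Semi-major axis of the transfer orbit: a_t = (51300 + 7640)/2 = 29470 km.
Circular speed at r = 51300 km: v_c = √(μ/r) = 2.787 km/s.
Transfer-orbit speed at the same r (vis-viva, a = a_t): v_t = √[μ(2/r − 1/a_t)] = 1.419 km/s.
Δv₁ = |v_t − v_c| = |1.419 − 2.787| = 1.368 km/s.

Δv₁ = 1370 m/s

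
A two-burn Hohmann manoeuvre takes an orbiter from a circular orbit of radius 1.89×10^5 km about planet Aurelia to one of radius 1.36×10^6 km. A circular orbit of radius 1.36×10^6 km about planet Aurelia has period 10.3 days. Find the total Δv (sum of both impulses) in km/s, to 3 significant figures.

Δv = 13.2 km/s

From Kepler's third law T² = 4π²r³/μ at r = 1.36×10^6 km, T = 10.3 days = 10.3 × 86400 s = 8.8992×10^5 s: μ = 4π²r³/T² = 1.25393×10^8 km³/s².
The Hohmann ellipse has a_t = (r₁ + r₂)/2 = 7.745×10^5 km.
At r₁ the circular-orbit speed is v₁ = √(μ/r₁) = 25.7577 km/s.
Transfer-orbit speed at r₁ (vis-viva): v_p = √[μ(2/r₁ − 1/a_t)] = 34.1323 km/s.
First burn Δv₁ = |v_p − v₁| = 8.375 km/s.
At r₂, v₂ = √(μ/r₂) = 9.602 km/s.
Transfer-orbit speed at r₂: v_a = √[μ(2/r₂ − 1/a_t)] = 4.743 km/s.
Second burn Δv₂ = |v₂ − v_a| = 4.859 km/s.
Total Δv = Δv₁ + Δv₂ = 13.23 km/s.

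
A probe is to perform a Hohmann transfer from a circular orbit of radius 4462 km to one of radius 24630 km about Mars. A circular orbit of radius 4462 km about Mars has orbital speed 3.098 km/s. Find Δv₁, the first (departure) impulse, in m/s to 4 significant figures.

From the circular-orbit relation v² = μ/r at r = 4462 km: μ = v²r = (3.098)² × 4462 = 42824.5 km³/s².
Transfer-ellipse semi-major axis a_t = (r₁ + r₂)/2 = (4462 + 24630)/2 = 14546 km.
On the circular orbit at r = 4462 km, v_c = √(μ/r) = 3.0980 km/s.
Vis-viva on the transfer ellipse at r = 4462 km gives v_t = √[μ(2/r − 1/a_t)] = 4.0313 km/s.
Δv₁ = |v_t − v_c| = |4.0313 − 3.0980| = 0.9333 km/s.

Δv₁ = 933.3 m/s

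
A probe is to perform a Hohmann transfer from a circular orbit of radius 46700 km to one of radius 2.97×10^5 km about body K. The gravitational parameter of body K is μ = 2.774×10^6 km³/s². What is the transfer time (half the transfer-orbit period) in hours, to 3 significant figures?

t = 37.3 hours

Transfer-ellipse semi-major axis a_t = (r₁ + r₂)/2 = (46700 + 2.970×10^5)/2 = 1.7185×10^5 km.
Half the transfer-orbit period gives t = π√(a_t³/μ) = 1.344×10^5 s.
Converting: 1.344×10^5 s ÷ 3600 s/hour = 37.3 hours.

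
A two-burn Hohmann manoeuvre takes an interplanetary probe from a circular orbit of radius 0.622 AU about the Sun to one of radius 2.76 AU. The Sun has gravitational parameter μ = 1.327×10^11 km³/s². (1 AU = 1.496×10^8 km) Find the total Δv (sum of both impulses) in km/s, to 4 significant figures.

In km: r₁ = 0.622 × 1.496×10^8 = 9.30512×10^7 km; r₂ = 2.76 × 1.496×10^8 = 4.12896×10^8 km.
Transfer-ellipse semi-major axis a_t = (r₁ + r₂)/2 = (9.30512×10^7 + 4.12896×10^8)/2 = 2.529736×10^8 km.
At r₁ the circular-orbit speed is v₁ = √(μ/r₁) = 37.764 km/s.
Transfer-orbit speed at r₁ (vis-viva): v_p = √[μ(2/r₁ − 1/a_t)] = 48.246 km/s.
First burn Δv₁ = |v_p − v₁| = 10.482 km/s.
Circular speed at r₂: v₂ = √(μ/r₂) = 17.9273 km/s.
Transfer-orbit speed at r₂: v_a = √[μ(2/r₂ − 1/a_t)] = 10.8727 km/s.
Second burn Δv₂ = |v₂ − v_a| = 7.0546 km/s.
Total Δv = Δv₁ + Δv₂ = 17.54 km/s.

Δv = 17.54 km/s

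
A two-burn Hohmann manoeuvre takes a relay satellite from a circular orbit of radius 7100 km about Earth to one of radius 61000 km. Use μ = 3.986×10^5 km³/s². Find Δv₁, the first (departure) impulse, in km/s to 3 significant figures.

Δv₁ = 2.54 km/s

Semi-major axis of the transfer orbit: a_t = (7100 + 61000)/2 = 34050 km.
Circular speed at r = 7100 km: v_c = √(μ/r) = 7.4927 km/s.
Vis-viva on the transfer ellipse at r = 7100 km gives v_t = √[μ(2/r − 1/a_t)] = 10.029 km/s.
Δv₁ = |v_t − v_c| = |10.029 − 7.4927| = 2.536 km/s.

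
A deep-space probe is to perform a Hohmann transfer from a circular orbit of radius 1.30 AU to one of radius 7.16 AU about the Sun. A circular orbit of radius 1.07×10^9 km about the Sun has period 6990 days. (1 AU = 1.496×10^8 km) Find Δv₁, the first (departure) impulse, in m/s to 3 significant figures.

Δv₁ = 7860 m/s

From Kepler's third law T² = 4π²r³/μ at r = 1.07×10^9 km, T = 6990 days = 6990 × 86400 s = 6.03936×10^8 s: μ = 4π²r³/T² = 1.32596×10^11 km³/s².
In km: r₁ = 1.30 × 1.496×10^8 = 1.9448×10^8 km; r₂ = 7.16 × 1.496×10^8 = 1.071136×10^9 km.
Semi-major axis of the transfer orbit: a_t = (1.9448×10^8 + 1.071136×10^9)/2 = 6.32808×10^8 km.
On the circular orbit at r = 1.9448×10^8 km, v_c = √(μ/r) = 26.11 km/s.
Transfer-orbit speed at the same r (vis-viva, a = a_t): v_t = √[μ(2/r − 1/a_t)] = 33.97 km/s.
Δv₁ = |v_t − v_c| = |33.97 − 26.11| = 7.860 km/s.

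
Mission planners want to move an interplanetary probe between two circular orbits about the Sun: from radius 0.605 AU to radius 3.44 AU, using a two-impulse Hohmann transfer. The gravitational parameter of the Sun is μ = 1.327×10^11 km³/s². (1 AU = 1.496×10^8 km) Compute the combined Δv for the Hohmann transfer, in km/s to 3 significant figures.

Δv = 18.9 km/s

In km: r₁ = 0.605 × 1.496×10^8 = 9.0508×10^7 km; r₂ = 3.44 × 1.496×10^8 = 5.14624×10^8 km.
The Hohmann ellipse has a_t = (r₁ + r₂)/2 = 3.02566×10^8 km.
At r₁ the circular-orbit speed is v₁ = √(μ/r₁) = 38.291 km/s.
On the transfer ellipse at r₁, vis-viva equation gives v_p = √[μ(2/r₁ − 1/a_t)] = 49.938 km/s.
First burn Δv₁ = |v_p − v₁| = 11.647 km/s.
At r₂, v₂ = √(μ/r₂) = 16.05796 km/s.
Transfer-orbit speed at r₂: v_a = √[μ(2/r₂ − 1/a_t)] = 8.782615 km/s.
Second burn Δv₂ = |v₂ − v_a| = 7.2753 km/s.
Δv = Δv₁ + Δv₂ = 11.647 + 7.2753 = 18.92 km/s.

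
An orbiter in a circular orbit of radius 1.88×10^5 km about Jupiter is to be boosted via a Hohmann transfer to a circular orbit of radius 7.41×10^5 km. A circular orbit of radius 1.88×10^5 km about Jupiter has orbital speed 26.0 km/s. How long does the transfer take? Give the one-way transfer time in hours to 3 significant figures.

From the circular-orbit relation v² = μ/r at r = 1.88×10^5 km: μ = v²r = (26.0)² × 1.88×10^5 = 1.27088×10^8 km³/s².
The Hohmann ellipse has a_t = (r₁ + r₂)/2 = 4.645×10^5 km.
By Kepler's third law the transfer-orbit period is T = 2π√(a_t³/μ), so t = T/2 = 88220 s.
Converting: 88220 s ÷ 3600 s/hour = 24.5 hours.

t = 24.5 hours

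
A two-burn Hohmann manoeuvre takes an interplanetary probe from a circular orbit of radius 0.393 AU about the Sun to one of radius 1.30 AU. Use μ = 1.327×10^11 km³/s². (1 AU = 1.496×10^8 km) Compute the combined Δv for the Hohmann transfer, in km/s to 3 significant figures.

Δv = 19.7 km/s

In km: r₁ = 0.393 × 1.496×10^8 = 5.87928×10^7 km; r₂ = 1.30 × 1.496×10^8 = 1.9448×10^8 km.
The Hohmann ellipse has a_t = (r₁ + r₂)/2 = 1.266364×10^8 km.
Circular speed at r₁: v₁ = √(μ/r₁) = √(1.327×10^11/5.87928×10^7) = 47.51 km/s.
Transfer-orbit speed at r₁ (v² = μ(2/r − 1/a)): v_p = √[μ(2/r₁ − 1/a_t)] = 58.88 km/s.
First burn Δv₁ = |v_p − v₁| = 11.37 km/s.
Circular speed at r₂: v₂ = √(μ/r₂) = 26.121 km/s.
Transfer-orbit speed at r₂: v_a = √[μ(2/r₂ − 1/a_t)] = 17.798 km/s.
Second burn Δv₂ = |v₂ − v_a| = 8.323 km/s.
Δv = Δv₁ + Δv₂ = 11.37 + 8.323 = 19.69 km/s.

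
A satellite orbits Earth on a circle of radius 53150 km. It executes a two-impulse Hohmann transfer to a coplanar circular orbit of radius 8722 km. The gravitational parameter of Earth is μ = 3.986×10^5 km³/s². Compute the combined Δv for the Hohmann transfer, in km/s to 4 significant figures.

Transfer-ellipse semi-major axis a_t = (r₁ + r₂)/2 = (53150 + 8722)/2 = 30936 km.
Circular speed at r₁: v₁ = √(μ/r₁) = √(3.986×10^5/53150) = 2.7385 km/s.
Transfer-orbit speed at r₁ (v² = μ(2/r − 1/a)): v_a = √[μ(2/r₁ − 1/a_t)] = 1.4541 km/s.
First burn Δv₁ = |v_a − v₁| = 1.284 km/s.
Circular speed at r₂: v₂ = √(μ/r₂) = 6.760 km/s.
Transfer-orbit speed at r₂: v_p = √[μ(2/r₂ − 1/a_t)] = 8.861 km/s.
Second burn Δv₂ = |v₂ − v_p| = 2.101 km/s.
Δv = Δv₁ + Δv₂ = 1.284 + 2.101 = 3.385 km/s.

Δv = 3.385 km/s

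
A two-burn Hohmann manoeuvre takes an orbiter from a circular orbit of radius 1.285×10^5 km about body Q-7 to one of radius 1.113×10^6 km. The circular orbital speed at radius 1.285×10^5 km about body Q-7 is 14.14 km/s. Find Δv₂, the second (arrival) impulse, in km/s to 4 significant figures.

Δv₂ = 2.619 km/s

From the circular-orbit relation v² = μ/r at r = 1.285×10^5 km: μ = v²r = (14.14)² × 1.285×10^5 = 2.56922×10^7 km³/s².
The Hohmann ellipse has a_t = (r₁ + r₂)/2 = 6.2075×10^5 km.
Circular speed at r = 1.113×10^6 km: v_c = √(μ/r) = 4.805 km/s.
Transfer-orbit speed at the same r (vis-viva, a = a_t): v_t = √[μ(2/r − 1/a_t)] = 2.186 km/s.
Δv₂ = |v_t − v_c| = |2.186 − 4.805| = 2.619 km/s.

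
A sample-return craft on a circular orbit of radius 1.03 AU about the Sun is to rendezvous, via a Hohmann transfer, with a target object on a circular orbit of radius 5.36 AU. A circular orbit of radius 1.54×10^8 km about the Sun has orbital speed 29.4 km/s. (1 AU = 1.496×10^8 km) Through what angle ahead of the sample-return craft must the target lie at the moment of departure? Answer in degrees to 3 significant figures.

φ = 97.2°

From the circular-orbit relation v² = μ/r at r = 1.54×10^8 km: μ = v²r = (29.4)² × 1.54×10^8 = 1.33111×10^11 km³/s².
In km: r₁ = 1.03 × 1.496×10^8 = 1.54088×10^8 km; r₂ = 5.36 × 1.496×10^8 = 8.01856×10^8 km.
The Hohmann ellipse has a_t = (r₁ + r₂)/2 = 4.77972×10^8 km.
Transfer time t = π√(a_t³/μ) = 8.9980×10^7 s.
The target's mean motion on its circular orbit is ω₂ = √(μ/r₂³) = 1.6068×10^-8 rad/s.
Angle swept by the target during transfer: ω₂·t = 1.4458 rad = 82.84°.
Arrival is 180° from departure on the ellipse, so φ = 180° − 82.84° = 97.2°.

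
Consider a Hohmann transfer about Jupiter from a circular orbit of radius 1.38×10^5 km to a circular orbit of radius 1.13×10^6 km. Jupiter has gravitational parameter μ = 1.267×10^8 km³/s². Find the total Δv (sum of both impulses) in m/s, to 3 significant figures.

The Hohmann ellipse has a_t = (r₁ + r₂)/2 = 6.340×10^5 km.
Circular speed at r₁: v₁ = √(μ/r₁) = √(1.267×10^8/1.380×10^5) = 30.30 km/s.
On the transfer ellipse at r₁, v² = μ(2/r − 1/a) gives v_p = √[μ(2/r₁ − 1/a_t)] = 40.45 km/s.
First burn Δv₁ = |v_p − v₁| = 10.15 km/s.
Circular speed at r₂: v₂ = √(μ/r₂) = 10.589 km/s.
Transfer-orbit speed at r₂: v_a = √[μ(2/r₂ − 1/a_t)] = 4.9402 km/s.
Second burn Δv₂ = |v₂ − v_a| = 5.649 km/s.
Total Δv = Δv₁ + Δv₂ = 15.80 km/s.

Δv = 15800 m/s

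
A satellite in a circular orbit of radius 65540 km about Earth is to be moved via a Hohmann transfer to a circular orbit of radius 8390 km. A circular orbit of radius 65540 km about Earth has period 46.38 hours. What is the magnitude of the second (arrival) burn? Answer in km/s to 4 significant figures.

From Kepler's third law T² = 4π²r³/μ at r = 65540 km, T = 46.38 hours = 46.38 × 3600 s = 1.66968×10^5 s: μ = 4π²r³/T² = 3.98669×10^5 km³/s².
The Hohmann ellipse has a_t = (r₁ + r₂)/2 = 36965 km.
Circular speed at r = 8390 km: v_c = √(μ/r) = 6.8933 km/s.
Vis-viva on the transfer ellipse at r = 8390 km gives v_t = √[μ(2/r − 1/a_t)] = 9.1787 km/s.
Δv₂ = |v_t − v_c| = |9.1787 − 6.8933| = 2.285 km/s.

Δv₂ = 2.285 km/s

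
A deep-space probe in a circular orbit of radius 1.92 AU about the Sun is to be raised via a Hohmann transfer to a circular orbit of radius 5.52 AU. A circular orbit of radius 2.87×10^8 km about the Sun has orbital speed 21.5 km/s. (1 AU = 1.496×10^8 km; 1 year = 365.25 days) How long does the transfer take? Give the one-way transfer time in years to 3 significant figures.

t = 3.59 years

From the circular-orbit relation v² = μ/r at r = 2.87×10^8 km: μ = v²r = (21.5)² × 2.87×10^8 = 1.32666×10^11 km³/s².
In km: r₁ = 1.92 × 1.496×10^8 = 2.87232×10^8 km; r₂ = 5.52 × 1.496×10^8 = 8.25792×10^8 km.
Semi-major axis of the transfer orbit: a_t = (2.87232×10^8 + 8.25792×10^8)/2 = 5.56512×10^8 km.
Transfer time t = π√(a_t³/μ) = π√((5.56512×10^8)³ / 1.32666×10^11) = 1.132×10^8 s.
Converting: 1.132×10^8 s ÷ 3.15576×10^7 s/year (365.25 × 86400) = 3.59 years.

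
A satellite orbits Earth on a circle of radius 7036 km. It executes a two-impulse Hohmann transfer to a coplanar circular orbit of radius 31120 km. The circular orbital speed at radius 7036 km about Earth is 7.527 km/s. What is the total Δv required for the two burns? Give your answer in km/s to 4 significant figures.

From the circular-orbit relation v² = μ/r at r = 7036 km: μ = v²r = (7.527)² × 7036 = 3.98630×10^5 km³/s².
Semi-major axis of the transfer orbit: a_t = (7036 + 31120)/2 = 19078 km.
Circular speed at r₁: v₁ = √(μ/r₁) = √(3.98630×10^5/7036) = 7.527 km/s.
On the transfer ellipse at r₁, vis-viva equation gives v_p = √[μ(2/r₁ − 1/a_t)] = 9.613 km/s.
First burn Δv₁ = |v_p − v₁| = 2.086 km/s.
Circular speed at r₂: v₂ = √(μ/r₂) = 3.57903 km/s.
Transfer-orbit speed at r₂: v_a = √[μ(2/r₂ − 1/a_t)] = 2.17351 km/s.
Second burn Δv₂ = |v₂ − v_a| = 1.406 km/s.
Total Δv = Δv₁ + Δv₂ = 3.492 km/s.

Δv = 3.492 km/s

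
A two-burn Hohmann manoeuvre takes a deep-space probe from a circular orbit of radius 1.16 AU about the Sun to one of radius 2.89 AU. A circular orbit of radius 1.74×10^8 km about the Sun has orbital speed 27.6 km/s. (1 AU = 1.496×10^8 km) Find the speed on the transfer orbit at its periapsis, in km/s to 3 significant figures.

From the circular-orbit relation v² = μ/r at r = 1.74×10^8 km: μ = v²r = (27.6)² × 1.74×10^8 = 1.32546×10^11 km³/s².
In km: r₁ = 1.16 × 1.496×10^8 = 1.73536×10^8 km; r₂ = 2.89 × 1.496×10^8 = 4.32344×10^8 km.
The Hohmann ellipse has a_t = (r₁ + r₂)/2 = 3.0294×10^8 km.
At periapsis, r = 1.73536×10^8 km.
Applying v² = μ(2/r − 1/a_t): v = 33.02 km/s.

v = 33.0 km/s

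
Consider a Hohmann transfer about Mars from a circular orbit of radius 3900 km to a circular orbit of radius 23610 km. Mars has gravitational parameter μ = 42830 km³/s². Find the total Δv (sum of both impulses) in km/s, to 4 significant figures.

Semi-major axis of the transfer orbit: a_t = (3900 + 23610)/2 = 13755 km.
Circular speed at r₁: v₁ = √(μ/r₁) = √(42830/3900) = 3.3139 km/s.
Transfer-orbit speed at r₁ (v² = μ(2/r − 1/a)): v_p = √[μ(2/r₁ − 1/a_t)] = 4.3417 km/s.
First burn Δv₁ = |v_p − v₁| = 1.0278 km/s.
Circular speed at r₂: v₂ = √(μ/r₂) = 1.34687 km/s.
Transfer-orbit speed at r₂: v_a = √[μ(2/r₂ − 1/a_t)] = 0.717180 km/s.
Second burn Δv₂ = |v₂ − v_a| = 0.62969 km/s.
Total Δv = Δv₁ + Δv₂ = 1.657 km/s.

Δv = 1.657 km/s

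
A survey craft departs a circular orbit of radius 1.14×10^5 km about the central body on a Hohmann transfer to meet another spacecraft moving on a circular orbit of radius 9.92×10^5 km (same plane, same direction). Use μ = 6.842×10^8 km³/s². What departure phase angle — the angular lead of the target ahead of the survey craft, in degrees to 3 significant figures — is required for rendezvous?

φ = 105°

Semi-major axis of the transfer orbit: a_t = (1.140×10^5 + 9.920×10^5)/2 = 5.530×10^5 km.
The half-period of the transfer ellipse is t = π√(a_t³/μ) = 49391 s.
The target's mean motion on its circular orbit is ω₂ = √(μ/r₂³) = 2.6474×10^-5 rad/s.
Angle swept by the target during transfer: ω₂·t = 1.3076 rad = 74.92°.
Arrival is 180° from departure on the ellipse, so φ = 180° − 74.92° = 105°.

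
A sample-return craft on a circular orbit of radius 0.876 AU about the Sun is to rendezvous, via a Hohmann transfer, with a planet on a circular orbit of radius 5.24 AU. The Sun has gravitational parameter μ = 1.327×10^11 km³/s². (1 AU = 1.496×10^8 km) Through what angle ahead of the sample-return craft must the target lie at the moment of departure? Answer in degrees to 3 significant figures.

φ = 99.8°

In km: r₁ = 0.876 × 1.496×10^8 = 1.310496×10^8 km; r₂ = 5.24 × 1.496×10^8 = 7.83904×10^8 km.
Semi-major axis of the transfer orbit: a_t = (1.310496×10^8 + 7.83904×10^8)/2 = 4.574768×10^8 km.
The half-period of the transfer ellipse is t = π√(a_t³/μ) = 8.4386×10^7 s.
Target angular speed ω₂ = √(μ/r₂³) = 1.6597×10^-8 rad/s.
Angle swept by the target during transfer: ω₂·t = 1.4006 rad = 80.248°.
The sample-return craft traverses 180° on the transfer ellipse, so the target must lead by 180° − 80.248° = 99.8°.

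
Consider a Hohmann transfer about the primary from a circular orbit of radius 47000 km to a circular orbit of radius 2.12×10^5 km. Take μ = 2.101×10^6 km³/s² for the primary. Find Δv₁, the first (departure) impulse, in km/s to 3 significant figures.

Δv₁ = 1.87 km/s

The Hohmann ellipse has a_t = (r₁ + r₂)/2 = 1.295×10^5 km.
On the circular orbit at r = 47000 km, v_c = √(μ/r) = 6.686 km/s.
Transfer-orbit speed at the same r (vis-viva, a = a_t): v_t = √[μ(2/r − 1/a_t)] = 8.555 km/s.
Δv₁ = |v_t − v_c| = |8.555 − 6.686| = 1.869 km/s.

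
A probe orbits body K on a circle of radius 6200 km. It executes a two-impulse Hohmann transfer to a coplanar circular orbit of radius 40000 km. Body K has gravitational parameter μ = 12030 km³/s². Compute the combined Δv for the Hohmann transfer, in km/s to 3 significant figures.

The Hohmann ellipse has a_t = (r₁ + r₂)/2 = 23100 km.
At r₁ the circular-orbit speed is v₁ = √(μ/r₁) = 1.393 km/s.
On the transfer ellipse at r₁, v² = μ(2/r − 1/a) gives v_p = √[μ(2/r₁ − 1/a_t)] = 1.833 km/s.
First burn Δv₁ = |v_p − v₁| = 0.4400 km/s.
At r₂, v₂ = √(μ/r₂) = 0.5484 km/s.
Transfer-orbit speed at r₂: v_a = √[μ(2/r₂ − 1/a_t)] = 0.2841 km/s.
Second burn Δv₂ = |v₂ − v_a| = 0.2643 km/s.
Total Δv = Δv₁ + Δv₂ = 0.7043 km/s.

Δv = 0.704 km/s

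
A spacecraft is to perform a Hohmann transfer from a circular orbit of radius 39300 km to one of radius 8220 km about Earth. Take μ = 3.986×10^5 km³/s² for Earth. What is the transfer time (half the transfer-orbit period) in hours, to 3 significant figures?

t = 5.06 hours

The Hohmann ellipse has a_t = (r₁ + r₂)/2 = 23760 km.
Transfer time t = π√(a_t³/μ) = π√((23760)³ / 3.986×10^5) = 18220 s.
Converting: 18220 s ÷ 3600 s/hour = 5.06 hours.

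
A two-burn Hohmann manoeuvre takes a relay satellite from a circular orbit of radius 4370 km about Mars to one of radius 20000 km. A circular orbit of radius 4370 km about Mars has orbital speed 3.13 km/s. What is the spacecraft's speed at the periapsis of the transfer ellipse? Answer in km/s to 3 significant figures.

v = 4.01 km/s

From the circular-orbit relation v² = μ/r at r = 4370 km: μ = v²r = (3.13)² × 4370 = 42812.5 km³/s².
Transfer-ellipse semi-major axis a_t = (r₁ + r₂)/2 = (4370 + 20000)/2 = 12185 km.
The periapsis of the transfer ellipse is at r = 4370 km.
From the vis-viva equation, v = √[μ(2/r − 1/a_t)] = 4.010 km/s.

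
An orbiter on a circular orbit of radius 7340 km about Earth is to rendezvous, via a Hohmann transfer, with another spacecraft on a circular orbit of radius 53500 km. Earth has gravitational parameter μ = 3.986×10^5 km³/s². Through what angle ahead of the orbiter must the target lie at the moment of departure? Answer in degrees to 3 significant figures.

The Hohmann ellipse has a_t = (r₁ + r₂)/2 = 30420 km.
Transfer time t = π√(a_t³/μ) = 26400 s.
The target's mean motion on its circular orbit is ω₂ = √(μ/r₂³) = 5.102×10^-5 rad/s.
Angle swept by the target during transfer: ω₂·t = 1.347 rad = 77.18°.
The orbiter traverses 180° on the transfer ellipse, so the target must lead by 180° − 77.18° = 103°.

φ = 103°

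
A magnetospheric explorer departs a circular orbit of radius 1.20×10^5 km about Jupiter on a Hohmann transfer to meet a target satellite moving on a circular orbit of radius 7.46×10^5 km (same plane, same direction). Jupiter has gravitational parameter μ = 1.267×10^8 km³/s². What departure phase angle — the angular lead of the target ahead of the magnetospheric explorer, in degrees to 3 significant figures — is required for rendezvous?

φ = 100°

Transfer-ellipse semi-major axis a_t = (r₁ + r₂)/2 = (1.200×10^5 + 7.460×10^5)/2 = 4.330×10^5 km.
Transfer time t = π√(a_t³/μ) = 79520 s.
The target's mean motion on its circular orbit is ω₂ = √(μ/r₂³) = 1.747×10^-5 rad/s.
Angle swept by the target during transfer: ω₂·t = 1.3892 rad = 79.60°.
Arrival is 180° from departure on the ellipse, so φ = 180° − 79.60° = 100°.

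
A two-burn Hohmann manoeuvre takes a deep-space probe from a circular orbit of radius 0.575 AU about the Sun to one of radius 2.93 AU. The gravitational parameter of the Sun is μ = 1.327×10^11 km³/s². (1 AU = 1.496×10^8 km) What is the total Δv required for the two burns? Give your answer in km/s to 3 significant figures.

In km: r₁ = 0.575 × 1.496×10^8 = 8.602×10^7 km; r₂ = 2.93 × 1.496×10^8 = 4.38328×10^8 km.
The Hohmann ellipse has a_t = (r₁ + r₂)/2 = 2.62174×10^8 km.
Circular speed at r₁: v₁ = √(μ/r₁) = √(1.327×10^11/8.602×10^7) = 39.28 km/s.
On the transfer ellipse at r₁, vis-viva equation gives v_p = √[μ(2/r₁ − 1/a_t)] = 50.79 km/s.
First burn Δv₁ = |v_p − v₁| = 11.51 km/s.
Circular speed at r₂: v₂ = √(μ/r₂) = 17.3995 km/s.
Transfer-orbit speed at r₂: v_a = √[μ(2/r₂ − 1/a_t)] = 9.96646 km/s.
Second burn Δv₂ = |v₂ − v_a| = 7.433 km/s.
Δv = Δv₁ + Δv₂ = 11.51 + 7.433 = 18.94 km/s.

Δv = 18.9 km/s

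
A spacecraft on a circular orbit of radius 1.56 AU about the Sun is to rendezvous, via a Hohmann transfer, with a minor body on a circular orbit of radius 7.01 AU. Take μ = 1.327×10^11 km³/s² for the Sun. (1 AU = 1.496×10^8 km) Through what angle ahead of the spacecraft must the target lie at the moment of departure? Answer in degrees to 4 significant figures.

In km: r₁ = 1.56 × 1.496×10^8 = 2.33376×10^8 km; r₂ = 7.01 × 1.496×10^8 = 1.048696×10^9 km.
The Hohmann ellipse has a_t = (r₁ + r₂)/2 = 6.41036×10^8 km.
Transfer time t = π√(a_t³/μ) = 1.39971×10^8 s.
Target angular speed ω₂ = √(μ/r₂³) = 1.07266×10^-8 rad/s.
Angle swept by the target during transfer: ω₂·t = 1.5014 rad = 86.02°.
The spacecraft traverses 180° on the transfer ellipse, so the target must lead by 180° − 86.02° = 93.98°.

φ = 93.98°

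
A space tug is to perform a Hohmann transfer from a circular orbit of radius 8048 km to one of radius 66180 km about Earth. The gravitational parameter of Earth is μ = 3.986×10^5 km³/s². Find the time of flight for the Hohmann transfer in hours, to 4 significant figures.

The Hohmann ellipse has a_t = (r₁ + r₂)/2 = 37114 km.
Half the transfer-orbit period gives t = π√(a_t³/μ) = 35580 s.
Converting: 35580 s ÷ 3600 s/hour = 9.883 hours.

t = 9.883 hours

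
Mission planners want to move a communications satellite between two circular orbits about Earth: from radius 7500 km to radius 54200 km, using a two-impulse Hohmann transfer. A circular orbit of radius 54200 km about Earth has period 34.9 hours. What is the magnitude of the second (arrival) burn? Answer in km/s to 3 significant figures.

From Kepler's third law T² = 4π²r³/μ at r = 54200 km, T = 34.9 hours = 34.9 × 3600 s = 1.2564×10^5 s: μ = 4π²r³/T² = 3.98200×10^5 km³/s².
The Hohmann ellipse has a_t = (r₁ + r₂)/2 = 30850 km.
On the circular orbit at r = 54200 km, v_c = √(μ/r) = 2.7105 km/s.
Vis-viva on the transfer ellipse at r = 54200 km gives v_t = √[μ(2/r − 1/a_t)] = 1.3365 km/s.
Δv₂ = |v_t − v_c| = |1.3365 − 2.7105| = 1.374 km/s.

Δv₂ = 1.37 km/s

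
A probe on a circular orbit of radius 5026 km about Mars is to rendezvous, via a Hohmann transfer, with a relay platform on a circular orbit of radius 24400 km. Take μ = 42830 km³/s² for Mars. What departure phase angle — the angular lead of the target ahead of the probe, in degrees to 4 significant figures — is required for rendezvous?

φ = 95.72°

Semi-major axis of the transfer orbit: a_t = (5026 + 24400)/2 = 14713 km.
The half-period of the transfer ellipse is t = π√(a_t³/μ) = 27090 s.
Target angular speed ω₂ = √(μ/r₂³) = 5.430×10^-5 rad/s.
Angle swept by the target during transfer: ω₂·t = 1.471 rad = 84.28°.
Arrival is 180° from departure on the ellipse, so φ = 180° − 84.28° = 95.72°.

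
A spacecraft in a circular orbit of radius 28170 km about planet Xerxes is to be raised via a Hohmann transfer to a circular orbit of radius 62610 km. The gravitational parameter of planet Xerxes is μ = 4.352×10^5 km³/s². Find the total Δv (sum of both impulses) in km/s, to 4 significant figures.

Semi-major axis of the transfer orbit: a_t = (28170 + 62610)/2 = 45390 km.
At r₁ the circular-orbit speed is v₁ = √(μ/r₁) = 3.9305 km/s.
Transfer-orbit speed at r₁ (vis-viva): v_p = √[μ(2/r₁ − 1/a_t)] = 4.6163 km/s.
First burn Δv₁ = |v_p − v₁| = 0.6858 km/s.
Circular speed at r₂: v₂ = √(μ/r₂) = 2.6365 km/s.
Transfer-orbit speed at r₂: v_a = √[μ(2/r₂ − 1/a_t)] = 2.0770 km/s.
Second burn Δv₂ = |v₂ − v_a| = 0.5595 km/s.
Δv = Δv₁ + Δv₂ = 0.6858 + 0.5595 = 1.245 km/s.

Δv = 1.245 km/s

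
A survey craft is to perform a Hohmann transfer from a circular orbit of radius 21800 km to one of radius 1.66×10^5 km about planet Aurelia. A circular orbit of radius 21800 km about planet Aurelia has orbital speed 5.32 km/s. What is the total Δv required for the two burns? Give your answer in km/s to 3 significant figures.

From the circular-orbit relation v² = μ/r at r = 21800 km: μ = v²r = (5.32)² × 21800 = 6.16992×10^5 km³/s².
Semi-major axis of the transfer orbit: a_t = (21800 + 1.660×10^5)/2 = 93900 km.
Circular speed at r₁: v₁ = √(μ/r₁) = √(6.16992×10^5/21800) = 5.320 km/s.
Transfer-orbit speed at r₁ (vis-viva): v_p = √[μ(2/r₁ − 1/a_t)] = 7.073 km/s.
First burn Δv₁ = |v_p − v₁| = 1.753 km/s.
Circular speed at r₂: v₂ = √(μ/r₂) = 1.9279 km/s.
Transfer-orbit speed at r₂: v_a = √[μ(2/r₂ − 1/a_t)] = 0.92893 km/s.
Second burn Δv₂ = |v₂ − v_a| = 0.9990 km/s.
Total Δv = Δv₁ + Δv₂ = 2.752 km/s.

Δv = 2.75 km/s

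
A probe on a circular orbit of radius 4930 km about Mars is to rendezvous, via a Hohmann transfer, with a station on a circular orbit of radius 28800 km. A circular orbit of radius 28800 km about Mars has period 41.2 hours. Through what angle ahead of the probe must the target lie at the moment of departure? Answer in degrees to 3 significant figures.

From Kepler's third law T² = 4π²r³/μ at r = 28800 km, T = 41.2 hours = 41.2 × 3600 s = 1.4832×10^5 s: μ = 4π²r³/T² = 42868.4 km³/s².
The Hohmann ellipse has a_t = (r₁ + r₂)/2 = 16865 km.
Transfer time t = π√(a_t³/μ) = 33232 s.
The target's mean motion on its circular orbit is ω₂ = √(μ/r₂³) = 4.2362×10^-5 rad/s.
Angle swept by the target during transfer: ω₂·t = 1.4078 rad = 80.66°.
Arrival is 180° from departure on the ellipse, so φ = 180° − 80.66° = 99.3°.

φ = 99.3°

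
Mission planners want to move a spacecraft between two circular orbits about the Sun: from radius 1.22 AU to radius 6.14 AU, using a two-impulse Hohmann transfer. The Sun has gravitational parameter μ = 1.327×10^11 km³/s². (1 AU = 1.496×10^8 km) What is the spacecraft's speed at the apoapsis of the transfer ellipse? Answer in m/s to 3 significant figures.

v = 6920 m/s

In km: r₁ = 1.22 × 1.496×10^8 = 1.82512×10^8 km; r₂ = 6.14 × 1.496×10^8 = 9.18544×10^8 km.
The Hohmann ellipse has a_t = (r₁ + r₂)/2 = 5.50528×10^8 km.
At apoapsis, r = 9.18544×10^8 km.
Applying v² = μ(2/r − 1/a_t): v = 6.921 km/s.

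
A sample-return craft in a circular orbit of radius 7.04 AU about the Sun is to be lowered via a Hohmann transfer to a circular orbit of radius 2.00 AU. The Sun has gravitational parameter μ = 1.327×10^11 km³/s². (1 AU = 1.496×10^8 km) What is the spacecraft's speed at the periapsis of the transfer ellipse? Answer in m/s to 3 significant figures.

In km: r₁ = 7.04 × 1.496×10^8 = 1.053184×10^9 km; r₂ = 2.00 × 1.496×10^8 = 2.992×10^8 km.
Semi-major axis of the transfer orbit: a_t = (1.053184×10^9 + 2.992×10^8)/2 = 6.76192×10^8 km.
The periapsis of the transfer ellipse is at r = 2.992×10^8 km.
From the vis-viva equation, v = √[μ(2/r − 1/a_t)] = 26.28 km/s.

v = 26300 m/s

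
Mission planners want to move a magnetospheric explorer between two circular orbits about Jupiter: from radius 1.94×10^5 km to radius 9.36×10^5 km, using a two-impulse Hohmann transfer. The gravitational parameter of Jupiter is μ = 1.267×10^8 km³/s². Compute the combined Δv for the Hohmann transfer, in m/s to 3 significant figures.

Semi-major axis of the transfer orbit: a_t = (1.940×10^5 + 9.360×10^5)/2 = 5.650×10^5 km.
Circular speed at r₁: v₁ = √(μ/r₁) = √(1.267×10^8/1.940×10^5) = 25.556 km/s.
On the transfer ellipse at r₁, vis-viva gives v_p = √[μ(2/r₁ − 1/a_t)] = 32.893 km/s.
First burn Δv₁ = |v_p − v₁| = 7.337 km/s.
Circular speed at r₂: v₂ = √(μ/r₂) = 11.6346 km/s.
Transfer-orbit speed at r₂: v_a = √[μ(2/r₂ − 1/a_t)] = 6.81753 km/s.
Second burn Δv₂ = |v₂ − v_a| = 4.817 km/s.
Total Δv = Δv₁ + Δv₂ = 12.15 km/s.

Δv = 12200 m/s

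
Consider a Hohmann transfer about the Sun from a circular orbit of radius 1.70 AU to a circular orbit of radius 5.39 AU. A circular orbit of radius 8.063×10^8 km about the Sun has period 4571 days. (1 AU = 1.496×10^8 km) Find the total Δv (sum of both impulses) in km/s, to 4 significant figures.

Δv = 9.268 km/s

From Kepler's third law T² = 4π²r³/μ at r = 8.063×10^8 km, T = 4571 days = 4571 × 86400 s = 3.949344×10^8 s: μ = 4π²r³/T² = 1.32678×10^11 km³/s².
In km: r₁ = 1.70 × 1.496×10^8 = 2.5432×10^8 km; r₂ = 5.39 × 1.496×10^8 = 8.06344×10^8 km.
Semi-major axis of the transfer orbit: a_t = (2.5432×10^8 + 8.06344×10^8)/2 = 5.30332×10^8 km.
At r₁ the circular-orbit speed is v₁ = √(μ/r₁) = 22.841 km/s.
On the transfer ellipse at r₁, vis-viva gives v_p = √[μ(2/r₁ − 1/a_t)] = 28.164 km/s.
First burn Δv₁ = |v_p − v₁| = 5.323 km/s.
Circular speed at r₂: v₂ = √(μ/r₂) = 12.82743 km/s.
Transfer-orbit speed at r₂: v_a = √[μ(2/r₂ − 1/a_t)] = 8.882926 km/s.
Second burn Δv₂ = |v₂ − v_a| = 3.945 km/s.
Δv = Δv₁ + Δv₂ = 5.323 + 3.945 = 9.268 km/s.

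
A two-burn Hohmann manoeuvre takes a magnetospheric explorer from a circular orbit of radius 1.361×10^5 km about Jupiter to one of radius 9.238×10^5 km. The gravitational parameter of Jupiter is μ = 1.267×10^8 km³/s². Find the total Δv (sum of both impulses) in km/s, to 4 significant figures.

Semi-major axis of the transfer orbit: a_t = (1.361×10^5 + 9.238×10^5)/2 = 5.2995×10^5 km.
Circular speed at r₁: v₁ = √(μ/r₁) = √(1.267×10^8/1.361×10^5) = 30.511 km/s.
On the transfer ellipse at r₁, vis-viva gives v_p = √[μ(2/r₁ − 1/a_t)] = 40.284 km/s.
First burn Δv₁ = |v_p − v₁| = 9.773 km/s.
At r₂, v₂ = √(μ/r₂) = 11.711 km/s.
Transfer-orbit speed at r₂: v_a = √[μ(2/r₂ − 1/a_t)] = 5.9349 km/s.
Second burn Δv₂ = |v₂ − v_a| = 5.776 km/s.
Total Δv = Δv₁ + Δv₂ = 15.55 km/s.

Δv = 15.55 km/s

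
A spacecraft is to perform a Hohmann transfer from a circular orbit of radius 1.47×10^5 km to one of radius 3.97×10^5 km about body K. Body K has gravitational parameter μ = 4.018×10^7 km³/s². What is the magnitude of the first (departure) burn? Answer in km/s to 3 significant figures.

Semi-major axis of the transfer orbit: a_t = (1.470×10^5 + 3.970×10^5)/2 = 2.720×10^5 km.
Circular speed at r = 1.470×10^5 km: v_c = √(μ/r) = 16.533 km/s.
Transfer-orbit speed at the same r (vis-viva, a = a_t): v_t = √[μ(2/r − 1/a_t)] = 19.974 km/s.
Δv₁ = |v_t − v_c| = |19.974 − 16.533| = 3.441 km/s.

Δv₁ = 3.44 km/s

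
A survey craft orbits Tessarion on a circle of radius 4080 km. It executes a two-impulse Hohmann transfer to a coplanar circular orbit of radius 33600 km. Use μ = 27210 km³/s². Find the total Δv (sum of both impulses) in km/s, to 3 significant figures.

Transfer-ellipse semi-major axis a_t = (r₁ + r₂)/2 = (4080 + 33600)/2 = 18840 km.
Circular speed at r₁: v₁ = √(μ/r₁) = √(27210/4080) = 2.5825 km/s.
Transfer-orbit speed at r₁ (v² = μ(2/r − 1/a)): v_p = √[μ(2/r₁ − 1/a_t)] = 3.4488 km/s.
First burn Δv₁ = |v_p − v₁| = 0.8663 km/s.
At r₂, v₂ = √(μ/r₂) = 0.8999 km/s.
Transfer-orbit speed at r₂: v_a = √[μ(2/r₂ − 1/a_t)] = 0.4188 km/s.
Second burn Δv₂ = |v₂ − v_a| = 0.4811 km/s.
Δv = Δv₁ + Δv₂ = 0.8663 + 0.4811 = 1.347 km/s.

Δv = 1.35 km/s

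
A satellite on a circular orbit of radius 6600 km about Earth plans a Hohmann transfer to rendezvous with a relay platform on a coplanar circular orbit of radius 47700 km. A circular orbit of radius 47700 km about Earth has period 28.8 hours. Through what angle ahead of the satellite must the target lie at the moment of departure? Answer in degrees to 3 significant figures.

φ = 103°

From Kepler's third law T² = 4π²r³/μ at r = 47700 km, T = 28.8 hours = 28.8 × 3600 s = 1.0368×10^5 s: μ = 4π²r³/T² = 3.98589×10^5 km³/s².
Transfer-ellipse semi-major axis a_t = (r₁ + r₂)/2 = (6600 + 47700)/2 = 27150 km.
Transfer time t = π√(a_t³/μ) = 22260 s.
The target's mean motion on its circular orbit is ω₂ = √(μ/r₂³) = 6.060×10^-5 rad/s.
Angle swept by the target during transfer: ω₂·t = 1.349 rad = 77.29°.
The satellite traverses 180° on the transfer ellipse, so the target must lead by 180° − 77.29° = 103°.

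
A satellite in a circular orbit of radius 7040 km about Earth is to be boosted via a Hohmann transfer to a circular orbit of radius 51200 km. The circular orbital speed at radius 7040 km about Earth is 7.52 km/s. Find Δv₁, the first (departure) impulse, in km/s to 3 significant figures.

Δv₁ = 2.45 km/s

From the circular-orbit relation v² = μ/r at r = 7040 km: μ = v²r = (7.52)² × 7040 = 3.98115×10^5 km³/s².
Transfer-ellipse semi-major axis a_t = (r₁ + r₂)/2 = (7040 + 51200)/2 = 29120 km.
Circular speed at r = 7040 km: v_c = √(μ/r) = 7.520 km/s.
Transfer-orbit speed at the same r (vis-viva, a = a_t): v_t = √[μ(2/r − 1/a_t)] = 9.971 km/s.
Δv₁ = |v_t − v_c| = |9.971 − 7.520| = 2.451 km/s.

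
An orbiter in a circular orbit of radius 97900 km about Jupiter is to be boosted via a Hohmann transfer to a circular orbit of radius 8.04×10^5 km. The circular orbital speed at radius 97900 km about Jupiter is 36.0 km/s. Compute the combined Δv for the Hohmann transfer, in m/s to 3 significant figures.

Δv = 18800 m/s

From the circular-orbit relation v² = μ/r at r = 97900 km: μ = v²r = (36.0)² × 97900 = 1.26878×10^8 km³/s².
The Hohmann ellipse has a_t = (r₁ + r₂)/2 = 4.5095×10^5 km.
At r₁ the circular-orbit speed is v₁ = √(μ/r₁) = 36.00 km/s.
On the transfer ellipse at r₁, vis-viva gives v_p = √[μ(2/r₁ − 1/a_t)] = 48.07 km/s.
First burn Δv₁ = |v_p − v₁| = 12.07 km/s.
At r₂, v₂ = √(μ/r₂) = 12.562 km/s.
Transfer-orbit speed at r₂: v_a = √[μ(2/r₂ − 1/a_t)] = 5.8532 km/s.
Second burn Δv₂ = |v₂ − v_a| = 6.709 km/s.
Δv = Δv₁ + Δv₂ = 12.07 + 6.709 = 18.78 km/s.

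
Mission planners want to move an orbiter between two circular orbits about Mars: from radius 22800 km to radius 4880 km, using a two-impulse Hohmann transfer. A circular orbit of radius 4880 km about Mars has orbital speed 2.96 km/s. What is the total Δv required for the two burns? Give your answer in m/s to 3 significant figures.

From the circular-orbit relation v² = μ/r at r = 4880 km: μ = v²r = (2.96)² × 4880 = 42756.6 km³/s².
Semi-major axis of the transfer orbit: a_t = (22800 + 4880)/2 = 13840 km.
Circular speed at r₁: v₁ = √(μ/r₁) = √(42756.6/22800) = 1.36941 km/s.
On the transfer ellipse at r₁, v² = μ(2/r − 1/a) gives v_a = √[μ(2/r₁ − 1/a_t)] = 0.813160 km/s.
First burn Δv₁ = |v_a − v₁| = 0.55625 km/s.
Circular speed at r₂: v₂ = √(μ/r₂) = 2.96000 km/s.
Transfer-orbit speed at r₂: v_p = √[μ(2/r₂ − 1/a_t)] = 3.79919 km/s.
Second burn Δv₂ = |v₂ − v_p| = 0.83919 km/s.
Δv = Δv₁ + Δv₂ = 0.55625 + 0.83919 = 1.395 km/s.

Δv = 1400 m/s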